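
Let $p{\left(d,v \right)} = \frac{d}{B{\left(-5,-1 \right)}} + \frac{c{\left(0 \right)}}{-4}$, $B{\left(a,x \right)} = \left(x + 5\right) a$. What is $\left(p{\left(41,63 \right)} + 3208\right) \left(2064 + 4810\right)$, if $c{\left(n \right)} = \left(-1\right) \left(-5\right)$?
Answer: $\frac{110145539}{5} \approx 2.2029 \cdot 10^{7}$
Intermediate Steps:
$B{\left(a,x \right)} = a \left(5 + x\right)$ ($B{\left(a,x \right)} = \left(5 + x\right) a = a \left(5 + x\right)$)
$c{\left(n \right)} = 5$
$p{\left(d,v \right)} = - \frac{5}{4} - \frac{d}{20}$ ($p{\left(d,v \right)} = \frac{d}{\left(-5\right) \left(5 - 1\right)} + \frac{5}{-4} = \frac{d}{\left(-5\right) 4} + 5 \left(- \frac{1}{4}\right) = \frac{d}{-20} - \frac{5}{4} = d \left(- \frac{1}{20}\right) - \frac{5}{4} = - \frac{d}{20} - \frac{5}{4} = - \frac{5}{4} - \frac{d}{20}$)
$\left(p{\left(41,63 \right)} + 3208\right) \left(2064 + 4810\right) = \left(\left(- \frac{5}{4} - \frac{41}{20}\right) + 3208\right) \left(2064 + 4810\right) = \left(\left(- \frac{5}{4} - \frac{41}{20}\right) + 3208\right) 6874 = \left(- \frac{33}{10} + 3208\right) 6874 = \frac{32047}{10} \cdot 6874 = \frac{110145539}{5}$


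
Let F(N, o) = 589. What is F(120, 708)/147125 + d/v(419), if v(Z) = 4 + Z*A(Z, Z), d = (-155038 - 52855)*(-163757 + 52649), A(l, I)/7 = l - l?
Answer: 849594478050214/147125 ≈ 5.7746e+9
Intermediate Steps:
A(l, I) = 0 (A(l, I) = 7*(l - l) = 7*0 = 0)
d = 23098575444 (d = -207893*(-111108) = 23098575444)
v(Z) = 4 (v(Z) = 4 + Z*0 = 4 + 0 = 4)
F(120, 708)/147125 + d/v(419) = 589/147125 + 23098575444/4 = 589*(1/147125) + 23098575444*(¼) = 589/147125 + 5774643861 = 849594478050214/147125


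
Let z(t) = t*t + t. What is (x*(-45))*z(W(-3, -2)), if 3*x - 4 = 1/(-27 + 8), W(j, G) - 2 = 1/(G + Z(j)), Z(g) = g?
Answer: -5670/19 ≈ -298.42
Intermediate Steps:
W(j, G) = 2 + 1/(G + j)
x = 25/19 (x = 4/3 + 1/(3*(-27 + 8)) = 4/3 + (⅓)/(-19) = 4/3 + (⅓)*(-1/19) = 4/3 - 1/57 = 25/19 ≈ 1.3158)
z(t) = t + t² (z(t) = t² + t = t + t²)
(x*(-45))*z(W(-3, -2)) = ((25/19)*(-45))*(((1 + 2*(-2) + 2*(-3))/(-2 - 3))*(1 + (1 + 2*(-2) + 2*(-3))/(-2 - 3))) = -1125*(1 - 4 - 6)/(-5)*(1 + (1 - 4 - 6)/(-5))/19 = -1125*(-⅕*(-9))*(1 - ⅕*(-9))/19 = -2025*(1 + 9/5)/19 = -2025*14/(19*5) = -1125/19*126/25 = -5670/19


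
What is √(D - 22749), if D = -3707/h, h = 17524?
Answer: I*√15378467/26 ≈ 150.83*I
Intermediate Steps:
D = -11/52 (D = -3707/17524 = -3707*1/17524 = -11/52 ≈ -0.21154)
√(D - 22749) = √(-11/52 - 22749) = √(-1182959/52) = I*√15378467/26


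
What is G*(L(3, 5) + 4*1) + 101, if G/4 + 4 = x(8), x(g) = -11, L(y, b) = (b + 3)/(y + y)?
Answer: -219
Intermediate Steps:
L(y, b) = (3 + b)/(2*y) (L(y, b) = (3 + b)/((2*y)) = (3 + b)*(1/(2*y)) = (3 + b)/(2*y))
G = -60 (G = -16 + 4*(-11) = -16 - 44 = -60)
G*(L(3, 5) + 4*1) + 101 = -60*((½)*(3 + 5)/3 + 4*1) + 101 = -60*((½)*(⅓)*8 + 4) + 101 = -60*(4/3 + 4) + 101 = -60*16/3 + 101 = -320 + 101 = -219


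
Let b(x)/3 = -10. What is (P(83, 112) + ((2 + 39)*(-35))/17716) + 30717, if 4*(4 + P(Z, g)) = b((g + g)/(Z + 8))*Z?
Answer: 533081863/17716 ≈ 30090.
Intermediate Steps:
b(x) = -30 (b(x) = 3*(-10) = -30)
P(Z, g) = -4 - 15*Z/2 (P(Z, g) = -4 + (-30*Z)/4 = -4 - 15*Z/2)
(P(83, 112) + ((2 + 39)*(-35))/17716) + 30717 = ((-4 - 15/2*83) + ((2 + 39)*(-35))/17716) + 30717 = ((-4 - 1245/2) + (41*(-35))*(1/17716)) + 30717 = (-1253/2 - 1435*1/17716) + 30717 = (-1253/2 - 1435/17716) + 30717 = -11100509/17716 + 30717 = 533081863/17716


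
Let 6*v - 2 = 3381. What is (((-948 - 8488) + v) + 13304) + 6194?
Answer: 63755/6 ≈ 10626.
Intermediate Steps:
v = 3383/6 (v = 1/3 + (1/6)*3381 = 1/3 + 1127/2 = 3383/6 ≈ 563.83)
(((-948 - 8488) + v) + 13304) + 6194 = (((-948 - 8488) + 3383/6) + 13304) + 6194 = ((-9436 + 3383/6) + 13304) + 6194 = (-53233/6 + 13304) + 6194 = 26591/6 + 6194 = 63755/6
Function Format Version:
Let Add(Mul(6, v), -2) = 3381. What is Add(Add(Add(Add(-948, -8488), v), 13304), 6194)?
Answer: Rational(63755, 6) ≈ 10626.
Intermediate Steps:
v = Rational(3383, 6) (v = Add(Rational(1, 3), Mul(Rational(1, 6), 3381)) = Add(Rational(1, 3), Rational(1127, 2)) = Rational(3383, 6) ≈ 563.83)
Add(Add(Add(Add(-948, -8488), v), 13304), 6194) = Add(Add(Add(Add(-948, -8488), Rational(3383, 6)), 13304), 6194) = Add(Add(Add(-9436, Rational(3383, 6)), 13304), 6194) = Add(Add(Rational(-53233, 6), 13304), 6194) = Add(Rational(26591, 6), 6194) = Rational(63755, 6)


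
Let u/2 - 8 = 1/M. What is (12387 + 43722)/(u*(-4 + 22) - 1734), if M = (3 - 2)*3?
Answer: -18703/478 ≈ -39.128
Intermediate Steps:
M = 3 (M = 1*3 = 3)
u = 50/3 (u = 16 + 2/3 = 50/3 ≈ 16.667)
(12387 + 43722)/(u*(-4 + 22) - 1734) = (12387 + 43722)/(50*(-4 + 22)/3 - 1734) = 56109/((50/3)*18 - 1734) = 56109/(300 - 1734) = 56109/(-1434) = 56109*(-1/1434) = -18703/478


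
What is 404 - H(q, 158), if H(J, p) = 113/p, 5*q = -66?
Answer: 63719/158 ≈ 403.28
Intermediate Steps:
q = -66/5 (q = (1/5)*(-66) = -66/5 ≈ -13.200)
404 - H(q, 158) = 404 - 113/158 = 63719/158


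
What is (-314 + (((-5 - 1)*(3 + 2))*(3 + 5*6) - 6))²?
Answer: 1716100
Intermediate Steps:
(-314 + (((-5 - 1)*(3 + 2))*(3 + 5*6) - 6))² = (-314 + ((-6*5)*(3 + 30) - 6))² = (-314 + (-30*33 - 6))² = (-314 + (-990 - 6))² = (-314 - 996)² = (-1310)² = 1716100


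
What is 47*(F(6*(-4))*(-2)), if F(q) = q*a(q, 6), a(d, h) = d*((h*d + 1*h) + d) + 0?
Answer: 8771328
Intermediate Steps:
a(d, h) = d*(d + h + d*h) (a(d, h) = d*((d*h + h) + d) + 0 = d*((h + d*h) + d) + 0 = d*(d + h + d*h) + 0 = d*(d + h + d*h))
F(q) = q²*(6 + 7*q) (F(q) = q*(q*(q + 6 + q*6)) = q*(q*(q + 6 + 6*q)) = q*(q*(6 + 7*q)) = q²*(6 + 7*q))
47*(F(6*(-4))*(-2)) = 47*(((6*(-4))²*(6 + 7*(6*(-4))))*(-2)) = 47*(((-24)²*(6 + 7*(-24)))*(-2)) = 47*((576*(6 - 168))*(-2)) = 47*((576*(-162))*(-2)) = 47*(-93312*(-2)) = 47*186624 = 8771328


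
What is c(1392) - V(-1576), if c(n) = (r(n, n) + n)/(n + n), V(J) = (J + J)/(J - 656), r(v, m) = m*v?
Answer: 387859/558 ≈ 695.09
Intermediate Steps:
V(J) = 2*J/(-656 + J) (V(J) = (2*J)/(-656 + J) = 2*J/(-656 + J))
c(n) = (n + n**2)/(2*n) (c(n) = (n*n + n)/(n + n) = (n**2 + n)/((2*n)) = (n + n**2)*(1/(2*n)) = (n + n**2)/(2*n))
c(1392) - V(-1576) = (1/2 + (1/2)*1392) - 2*(-1576)/(-656 - 1576) = (1/2 + 696) - 2*(-1576)/(-2232) = 1393/2 - 2*(-1576)*(-1)/2232 = 1393/2 - 1*394/279 = 1393/2 - 394/279 = 387859/558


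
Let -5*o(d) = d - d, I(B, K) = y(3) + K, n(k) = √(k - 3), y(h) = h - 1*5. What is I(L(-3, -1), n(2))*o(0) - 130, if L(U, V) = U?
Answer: -130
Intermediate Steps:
y(h) = -5 + h (y(h) = h - 5 = -5 + h)
n(k) = √(-3 + k)
I(B, K) = -2 + K (I(B, K) = (-5 + 3) + K = -2 + K)
o(d) = 0 (o(d) = -(d - d)/5 = -⅕*0 = 0)
I(L(-3, -1), n(2))*o(0) - 130 = (-2 + √(-3 + 2))*0 - 130 = (-2 + √(-1))*0 - 130 = (-2 + I)*0 - 130 = 0 - 130 = -130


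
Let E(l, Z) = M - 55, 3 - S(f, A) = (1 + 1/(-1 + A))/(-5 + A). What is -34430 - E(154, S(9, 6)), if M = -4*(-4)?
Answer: -34391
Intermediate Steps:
S(f, A) = 3 - (1 + 1/(-1 + A))/(-5 + A)
M = 16
E(l, Z) = -39 (E(l, Z) = 16 - 55 = -39)
-34430 - E(154, S(9, 6)) = -34430 - 1*(-39) = -34430 + 39 = -34391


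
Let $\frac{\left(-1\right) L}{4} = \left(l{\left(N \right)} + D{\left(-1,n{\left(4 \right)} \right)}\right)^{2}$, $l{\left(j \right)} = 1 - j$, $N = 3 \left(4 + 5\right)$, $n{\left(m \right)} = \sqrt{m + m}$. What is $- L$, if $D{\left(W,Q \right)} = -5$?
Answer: $3844$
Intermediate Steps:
$n{\left(m \right)} = \sqrt{2} \sqrt{m}$ ($n{\left(m \right)} = \sqrt{2 m} = \sqrt{2} \sqrt{m}$)
$N = 27$ ($N = 3 \cdot 9 = 27$)
$L = -3844$ ($L = - 4 \left(\left(1 - 27\right) - 5\right)^{2} = - 4 \left(-26 - 5\right)^{2} = - 4 \left(-31\right)^{2} = \left(-4\right) 961 = -3844$)
$- L = \left(-1\right) \left(-3844\right) = 3844$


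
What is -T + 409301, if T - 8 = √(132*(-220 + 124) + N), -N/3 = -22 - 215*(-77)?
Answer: 409293 - 3*I*√6919 ≈ 4.0929e+5 - 249.54*I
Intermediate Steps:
N = -49599 (N = -3*(-22 - 215*(-77)) = -3*(-22 + 16555) = -3*16533 = -49599)
T = 8 + 3*I*√6919 (T = 8 + √(132*(-220 + 124) - 49599) = 8 + √(132*(-96) - 49599) = 8 + √(-12672 - 49599) = 8 + √(-62271) = 8 + 3*I*√6919 ≈ 8.0 + 249.54*I)
-T + 409301 = -(8 + 3*I*√6919) + 409301 = (-8 - 3*I*√6919) + 409301 = 409293 - 3*I*√6919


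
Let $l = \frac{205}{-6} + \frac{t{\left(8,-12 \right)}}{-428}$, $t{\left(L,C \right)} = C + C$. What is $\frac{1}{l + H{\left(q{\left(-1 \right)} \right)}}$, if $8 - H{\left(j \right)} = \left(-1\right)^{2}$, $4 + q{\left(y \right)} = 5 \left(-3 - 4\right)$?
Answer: $- \frac{642}{17405} \approx -0.036886$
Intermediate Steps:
$q{\left(y \right)} = -39$ ($q{\left(y \right)} = -4 + 5 \left(-3 - 4\right) = -4 + 5 \left(-7\right) = -4 - 35 = -39$)
$H{\left(j \right)} = 7$ ($H{\left(j \right)} = 8 - \left(-1\right)^{2} = 8 - 1 = 7$)
$t{\left(L,C \right)} = 2 C$
$l = - \frac{21899}{642}$ ($l = \frac{205}{-6} + \frac{2 \left(-12\right)}{-428} = 205 \left(- \frac{1}{6}\right) - - \frac{6}{107} = - \frac{205}{6} + \frac{6}{107} = - \frac{21899}{642} \approx -34.111$)
$\frac{1}{l + H{\left(q{\left(-1 \right)} \right)}} = \frac{1}{- \frac{21899}{642} + 7} = \frac{1}{- \frac{17405}{642}} = - \frac{642}{17405}$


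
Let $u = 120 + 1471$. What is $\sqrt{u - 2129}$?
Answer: $i \sqrt{538} \approx 23.195 i$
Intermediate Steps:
$u = 1591$
$\sqrt{u - 2129} = \sqrt{1591 - 2129} = \sqrt{-538} = i \sqrt{538}$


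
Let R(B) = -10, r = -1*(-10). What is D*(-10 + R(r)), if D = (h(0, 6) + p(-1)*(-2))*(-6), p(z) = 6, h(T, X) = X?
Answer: -720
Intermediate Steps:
r = 10
D = 36 (D = (6 + 6*(-2))*(-6) = (6 - 12)*(-6) = -6*(-6) = 36)
D*(-10 + R(r)) = 36*(-10 - 10) = 36*(-20) = -720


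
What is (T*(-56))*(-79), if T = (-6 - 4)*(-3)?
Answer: 132720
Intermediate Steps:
T = 30 (T = -10*(-3) = 30)
(T*(-56))*(-79) = (30*(-56))*(-79) = -1680*(-79) = 132720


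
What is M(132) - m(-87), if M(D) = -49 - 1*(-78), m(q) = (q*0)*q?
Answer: 29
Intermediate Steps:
m(q) = 0 (m(q) = 0*q = 0)
M(D) = 29 (M(D) = -49 + 78 = 29)
M(132) - m(-87) = 29 - 1*0 = 29 + 0 = 29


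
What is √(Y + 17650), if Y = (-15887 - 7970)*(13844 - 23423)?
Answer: √228543853 ≈ 15118.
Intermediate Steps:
Y = 228526203 (Y = -23857*(-9579) = 228526203)
√(Y + 17650) = √(228526203 + 17650) = √228543853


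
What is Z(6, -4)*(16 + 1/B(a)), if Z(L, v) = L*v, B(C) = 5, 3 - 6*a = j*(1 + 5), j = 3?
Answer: -1944/5 ≈ -388.80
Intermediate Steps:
a = -5/2 (a = ½ - (1 + 5)/2 = ½ - 6/2 = ½ - ⅙*18 = ½ - 3 = -5/2 ≈ -2.5000)
Z(6, -4)*(16 + 1/B(a)) = (6*(-4))*(16 + 1/5) = -24*(16 + ⅕) = -24*81/5 = -1944/5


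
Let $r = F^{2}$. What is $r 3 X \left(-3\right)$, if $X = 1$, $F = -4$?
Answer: $-144$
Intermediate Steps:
$r = 16$ ($r = \left(-4\right)^{2} = 16$)
$r 3 X \left(-3\right) = 16 \cdot 3 \cdot 1 \left(-3\right) = 16 \cdot 3 \left(-3\right) = 16 \left(-9\right) = -144$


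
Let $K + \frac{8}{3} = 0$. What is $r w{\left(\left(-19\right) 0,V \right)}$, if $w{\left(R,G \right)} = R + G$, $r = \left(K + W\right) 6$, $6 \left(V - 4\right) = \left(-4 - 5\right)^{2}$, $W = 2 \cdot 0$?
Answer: $-280$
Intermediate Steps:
$K = - \frac{8}{3}$ ($K = - \frac{8}{3} + 0 = - \frac{8}{3} \approx -2.6667$)
$W = 0$
$V = \frac{35}{2}$ ($V = 4 + \frac{\left(-4 - 5\right)^{2}}{6} = 4 + \frac{\left(-9\right)^{2}}{6} = 4 + \frac{1}{6} \cdot 81 = 4 + \frac{27}{2} = \frac{35}{2} \approx 17.5$)
$r = -16$ ($r = \left(- \frac{8}{3} + 0\right) 6 = \left(- \frac{8}{3}\right) 6 = -16$)
$w{\left(R,G \right)} = G + R$
$r w{\left(\left(-19\right) 0,V \right)} = - 16 \left(\frac{35}{2} - 0\right) = - 16 \left(\frac{35}{2} + 0\right) = \left(-16\right) \frac{35}{2} = -280$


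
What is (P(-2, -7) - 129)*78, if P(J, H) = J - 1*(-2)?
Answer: -10062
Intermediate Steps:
P(J, H) = 2 + J (P(J, H) = J + 2 = 2 + J)
(P(-2, -7) - 129)*78 = ((2 - 2) - 129)*78 = (0 - 129)*78 = -129*78 = -10062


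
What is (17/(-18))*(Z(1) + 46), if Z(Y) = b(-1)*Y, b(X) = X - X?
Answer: -391/9 ≈ -43.444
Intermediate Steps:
b(X) = 0
Z(Y) = 0 (Z(Y) = 0*Y = 0)
(17/(-18))*(Z(1) + 46) = (17/(-18))*(0 + 46) = (17*(-1/18))*46 = -17/18*46 = -391/9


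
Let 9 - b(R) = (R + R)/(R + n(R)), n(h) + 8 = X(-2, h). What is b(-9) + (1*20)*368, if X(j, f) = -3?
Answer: 73681/10 ≈ 7368.1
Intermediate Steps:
n(h) = -11 (n(h) = -8 - 3 = -11)
b(R) = 9 - 2*R/(-11 + R) (b(R) = 9 - (R + R)/(R - 11) = 9 - 2*R/(-11 + R))
b(-9) + (1*20)*368 = (-99 + 7*(-9))/(-11 - 9) + (1*20)*368 = (-99 - 63)/(-20) + 20*368 = -1/20*(-162) + 7360 = 81/10 + 7360 = 73681/10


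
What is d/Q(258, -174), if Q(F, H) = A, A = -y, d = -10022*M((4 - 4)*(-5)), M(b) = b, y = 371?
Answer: 0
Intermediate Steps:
d = 0 (d = -10022*(4 - 4)*(-5) = -0*(-5) = -10022*0 = 0)
A = -371 (A = -1*371 = -371)
Q(F, H) = -371
d/Q(258, -174) = 0/(-371) = 0*(-1/371) = 0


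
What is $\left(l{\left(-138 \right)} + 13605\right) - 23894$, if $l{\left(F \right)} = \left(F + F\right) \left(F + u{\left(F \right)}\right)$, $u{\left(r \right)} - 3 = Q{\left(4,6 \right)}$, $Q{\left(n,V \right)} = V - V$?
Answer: $26971$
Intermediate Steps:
$Q{\left(n,V \right)} = 0$
$u{\left(r \right)} = 3$ ($u{\left(r \right)} = 3 + 0 = 3$)
$l{\left(F \right)} = 2 F \left(3 + F\right)$ ($l{\left(F \right)} = \left(F + F\right) \left(F + 3\right) = 2 F \left(3 + F\right)$)
$\left(l{\left(-138 \right)} + 13605\right) - 23894 = \left(2 \left(-138\right) \left(3 - 138\right) + 13605\right) - 23894 = \left(2 \left(-138\right) \left(-135\right) + 13605\right) - 23894 = \left(37260 + 13605\right) - 23894 = 50865 - 23894 = 26971$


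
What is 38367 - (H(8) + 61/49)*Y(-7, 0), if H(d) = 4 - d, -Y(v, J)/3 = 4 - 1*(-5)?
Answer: 1876338/49 ≈ 38293.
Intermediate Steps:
Y(v, J) = -27 (Y(v, J) = -3*(4 - 1*(-5)) = -3*(4 + 5) = -3*9 = -27)
38367 - (H(8) + 61/49)*Y(-7, 0) = 38367 - ((4 - 1*8) + 61/49)*(-27) = 38367 - ((4 - 8) + 61*(1/49))*(-27) = 38367 - (-4 + 61/49)*(-27) = 38367 - (-135)*(-27)/49 = 38367 - 1*3645/49 = 38367 - 3645/49 = 1876338/49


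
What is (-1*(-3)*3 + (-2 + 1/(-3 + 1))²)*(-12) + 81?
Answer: -102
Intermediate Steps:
(-1*(-3)*3 + (-2 + 1/(-3 + 1))²)*(-12) + 81 = (3*3 + (-2 + 1/(-2))²)*(-12) + 81 = (9 + (-2 - ½)²)*(-12) + 81 = (9 + (-5/2)²)*(-12) + 81 = (9 + 25/4)*(-12) + 81 = (61/4)*(-12) + 81 = -183 + 81 = -102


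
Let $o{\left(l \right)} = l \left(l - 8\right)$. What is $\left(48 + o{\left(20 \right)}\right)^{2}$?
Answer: $82944$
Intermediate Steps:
$o{\left(l \right)} = l \left(-8 + l\right)$
$\left(48 + o{\left(20 \right)}\right)^{2} = \left(48 + 20 \left(-8 + 20\right)\right)^{2} = \left(48 + 20 \cdot 12\right)^{2} = \left(48 + 240\right)^{2} = 288^{2} = 82944$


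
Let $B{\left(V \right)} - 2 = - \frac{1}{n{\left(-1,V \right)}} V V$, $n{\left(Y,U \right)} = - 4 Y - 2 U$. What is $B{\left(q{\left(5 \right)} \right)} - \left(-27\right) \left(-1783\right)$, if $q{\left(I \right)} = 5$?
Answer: $- \frac{288809}{6} \approx -48135.0$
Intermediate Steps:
$B{\left(V \right)} = 2 - \frac{V^{2}}{4 - 2 V}$ ($B{\left(V \right)} = 2 + - \frac{1}{\left(-4\right) \left(-1\right) - 2 V} V V = 2 + - \frac{1}{4 - 2 V} V V = 2 + - \frac{V}{4 - 2 V} V = 2 - \frac{V^{2}}{4 - 2 V}$)
$B{\left(q{\left(5 \right)} \right)} - \left(-27\right) \left(-1783\right) = \frac{-8 + 5^{2} + 4 \cdot 5}{2 \left(-2 + 5\right)} - \left(-27\right) \left(-1783\right) = \frac{-8 + 25 + 20}{2 \cdot 3} - 48141 = \frac{1}{2} \cdot \frac{1}{3} \cdot 37 - 48141 = \frac{37}{6} - 48141 = - \frac{288809}{6}$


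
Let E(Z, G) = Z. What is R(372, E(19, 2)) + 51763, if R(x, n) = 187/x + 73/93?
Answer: 19256315/372 ≈ 51764.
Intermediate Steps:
R(x, n) = 73/93 + 187/x (R(x, n) = 187/x + 73*(1/93) = 187/x + 73/93 = 73/93 + 187/x)
R(372, E(19, 2)) + 51763 = (73/93 + 187/372) + 51763 = 479/372 + 51763 = 19256315/372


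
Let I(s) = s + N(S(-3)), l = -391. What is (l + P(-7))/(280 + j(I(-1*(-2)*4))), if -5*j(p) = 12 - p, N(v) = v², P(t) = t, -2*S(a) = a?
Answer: -7960/5593 ≈ -1.4232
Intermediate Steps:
S(a) = -a/2
I(s) = 9/4 + s (I(s) = s + (-½*(-3))² = s + (3/2)² = s + 9/4 = 9/4 + s)
j(p) = -12/5 + p/5 (j(p) = -(12 - p)/5 = -12/5 + p/5)
(l + P(-7))/(280 + j(I(-1*(-2)*4))) = (-391 - 7)/(280 + (-12/5 + (9/4 - 1*(-2)*4)/5)) = -398/(280 + (-12/5 + (9/4 + 2*4)/5)) = -398/(280 + (-12/5 + (9/4 + 8)/5)) = -398/(280 + (-12/5 + (⅕)*(41/4))) = -398/(280 + (-12/5 + 41/20)) = -398/(280 - 7/20) = -398/5593/20 = -398*20/5593 = -7960/5593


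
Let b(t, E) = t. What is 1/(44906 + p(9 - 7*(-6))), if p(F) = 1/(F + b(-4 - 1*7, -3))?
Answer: 40/1796241 ≈ 2.2269e-5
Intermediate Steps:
p(F) = 1/(-11 + F) (p(F) = 1/(F + (-4 - 1*7)) = 1/(F + (-4 - 7)) = 1/(F - 11) = 1/(-11 + F))
1/(44906 + p(9 - 7*(-6))) = 1/(44906 + 1/(-11 + (9 - 7*(-6)))) = 1/(44906 + 1/(-11 + (9 + 42))) = 1/(44906 + 1/(-11 + 51)) = 1/(44906 + 1/40) = 1/(1796241/40) = 40/1796241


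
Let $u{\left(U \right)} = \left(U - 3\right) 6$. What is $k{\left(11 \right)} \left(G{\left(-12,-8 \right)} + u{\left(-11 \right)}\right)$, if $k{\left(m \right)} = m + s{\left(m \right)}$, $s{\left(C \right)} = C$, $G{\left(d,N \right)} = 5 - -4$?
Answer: $-1650$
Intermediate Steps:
$G{\left(d,N \right)} = 9$ ($G{\left(d,N \right)} = 5 + 4 = 9$)
$u{\left(U \right)} = -18 + 6 U$ ($u{\left(U \right)} = \left(-3 + U\right) 6 = -18 + 6 U$)
$k{\left(m \right)} = 2 m$ ($k{\left(m \right)} = m + m = 2 m$)
$k{\left(11 \right)} \left(G{\left(-12,-8 \right)} + u{\left(-11 \right)}\right) = 2 \cdot 11 \left(9 + \left(-18 + 6 \left(-11\right)\right)\right) = 22 \left(9 - 84\right) = 22 \left(-75\right) = -1650$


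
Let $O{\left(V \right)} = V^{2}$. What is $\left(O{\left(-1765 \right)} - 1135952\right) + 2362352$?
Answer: $4341625$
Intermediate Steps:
$\left(O{\left(-1765 \right)} - 1135952\right) + 2362352 = \left(\left(-1765\right)^{2} - 1135952\right) + 2362352 = \left(3115225 - 1135952\right) + 2362352 = 1979273 + 2362352 = 4341625$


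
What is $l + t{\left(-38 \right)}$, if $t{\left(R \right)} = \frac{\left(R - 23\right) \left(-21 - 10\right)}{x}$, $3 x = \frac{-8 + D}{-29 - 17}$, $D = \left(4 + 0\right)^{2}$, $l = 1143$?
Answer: $- \frac{125907}{4} \approx -31477.0$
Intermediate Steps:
$D = 16$ ($D = 4^{2} = 16$)
$x = - \frac{4}{69}$ ($x = \frac{\left(-8 + 16\right) \frac{1}{-29 - 17}}{3} = \frac{8 \frac{1}{-46}}{3} = \frac{8 \left(- \frac{1}{46}\right)}{3} = \frac{1}{3} \left(- \frac{4}{23}\right) = - \frac{4}{69} \approx -0.057971$)
$t{\left(R \right)} = - \frac{49197}{4} + \frac{2139 R}{4}$ ($t{\left(R \right)} = \frac{\left(R - 23\right) \left(-21 - 10\right)}{- \frac{4}{69}} = \left(-23 + R\right) \left(-31\right) \left(- \frac{69}{4}\right) = \left(713 - 31 R\right) \left(- \frac{69}{4}\right) = - \frac{49197}{4} + \frac{2139 R}{4}$)
$l + t{\left(-38 \right)} = 1143 + \left(- \frac{49197}{4} + \frac{2139}{4} \left(-38\right)\right) = 1143 - \frac{130479}{4} = - \frac{125907}{4}$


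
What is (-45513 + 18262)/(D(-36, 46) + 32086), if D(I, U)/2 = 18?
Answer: -27251/32122 ≈ -0.84836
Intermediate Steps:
D(I, U) = 36 (D(I, U) = 2*18 = 36)
(-45513 + 18262)/(D(-36, 46) + 32086) = (-45513 + 18262)/(36 + 32086) = -27251/32122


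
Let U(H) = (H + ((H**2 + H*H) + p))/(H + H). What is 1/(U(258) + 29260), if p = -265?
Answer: 516/15231281 ≈ 3.3878e-5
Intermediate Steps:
U(H) = (-265 + H + 2*H**2)/(2*H) (U(H) = (H + ((H**2 + H*H) - 265))/(H + H) = (H + ((H**2 + H**2) - 265))/((2*H)) = (H + (2*H**2 - 265))*(1/(2*H)) = (H + (-265 + 2*H**2))*(1/(2*H)) = (-265 + H + 2*H**2)*(1/(2*H)) = (-265 + H + 2*H**2)/(2*H))
1/(U(258) + 29260) = 1/((1/2 + 258 - 265/2/258) + 29260) = 1/((1/2 + 258 - 265/2*1/258) + 29260) = 1/((1/2 + 258 - 265/516) + 29260) = 1/(133121/516 + 29260) = 1/(15231281/516) = 516/15231281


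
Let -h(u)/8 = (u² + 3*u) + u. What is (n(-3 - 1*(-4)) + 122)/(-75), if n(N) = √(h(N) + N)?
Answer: -122/75 - I*√39/75 ≈ -1.6267 - 0.083267*I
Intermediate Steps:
h(u) = -32*u - 8*u² (h(u) = -8*((u² + 3*u) + u) = -8*(u² + 4*u) = -32*u - 8*u²)
n(N) = √(N - 8*N*(4 + N)) (n(N) = √(-8*N*(4 + N) + N) = √(N - 8*N*(4 + N)))
(n(-3 - 1*(-4)) + 122)/(-75) = (√((-3 - 1*(-4))*(-31 - 8*(-3 - 1*(-4)))) + 122)/(-75) = (√((-3 + 4)*(-31 - 8*(-3 + 4))) + 122)*(-1/75) = (√(1*(-31 - 8*1)) + 122)*(-1/75) = (√(1*(-31 - 8)) + 122)*(-1/75) = (√(1*(-39)) + 122)*(-1/75) = (√(-39) + 122)*(-1/75) = (I*√39 + 122)*(-1/75) = (122 + I*√39)*(-1/75) = -122/75 - I*√39/75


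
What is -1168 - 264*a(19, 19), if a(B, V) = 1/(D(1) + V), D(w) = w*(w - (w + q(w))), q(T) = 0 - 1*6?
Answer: -29464/25 ≈ -1178.6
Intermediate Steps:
q(T) = -6 (q(T) = 0 - 6 = -6)
D(w) = 6*w (D(w) = w*(w - (w - 6)) = w*(w - (-6 + w)) = w*(w + (6 - w)) = w*6 = 6*w)
a(B, V) = 1/(6 + V) (a(B, V) = 1/(6*1 + V) = 1/(6 + V))
-1168 - 264*a(19, 19) = -1168 - 264/(6 + 19) = -1168 - 264/25 = -29464/25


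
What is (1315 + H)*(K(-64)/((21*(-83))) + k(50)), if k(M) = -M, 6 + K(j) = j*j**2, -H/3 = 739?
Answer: -22550000/249 ≈ -90562.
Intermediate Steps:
H = -2217 (H = -3*739 = -2217)
K(j) = -6 + j**3 (K(j) = -6 + j*j**2 = -6 + j**3)
(1315 + H)*(K(-64)/((21*(-83))) + k(50)) = (1315 - 2217)*((-6 + (-64)**3)/((21*(-83))) - 1*50) = -902*((-6 - 262144)/(-1743) - 50) = -902*(-262150*(-1/1743) - 50) = -902*(37450/249 - 50) = -902*25000/249 = -22550000/249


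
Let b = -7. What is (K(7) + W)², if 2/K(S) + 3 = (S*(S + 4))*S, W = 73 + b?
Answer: 312900721/71824 ≈ 4356.5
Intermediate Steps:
W = 66 (W = 73 - 7 = 66)
K(S) = 2/(-3 + S²*(4 + S)) (K(S) = 2/(-3 + (S*(S + 4))*S) = 2/(-3 + (S*(4 + S))*S) = 2/(-3 + S²*(4 + S)))
(K(7) + W)² = (2/(-3 + 7³ + 4*7²) + 66)² = (2/(-3 + 343 + 4*49) + 66)² = (2/(-3 + 343 + 196) + 66)² = (2/536 + 66)² = (2*(1/536) + 66)² = (1/268 + 66)² = (17689/268)² = 312900721/71824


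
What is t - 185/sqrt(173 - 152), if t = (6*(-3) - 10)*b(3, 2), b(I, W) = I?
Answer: -84 - 185*sqrt(21)/21 ≈ -124.37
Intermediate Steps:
t = -84 (t = (6*(-3) - 10)*3 = (-18 - 10)*3 = -28*3 = -84)
t - 185/sqrt(173 - 152) = -84 - 185/sqrt(173 - 152) = -84 - 185*sqrt(21)/21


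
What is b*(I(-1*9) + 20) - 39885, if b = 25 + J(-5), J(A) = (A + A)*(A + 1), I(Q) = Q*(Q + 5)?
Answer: -36245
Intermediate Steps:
I(Q) = Q*(5 + Q)
J(A) = 2*A*(1 + A) (J(A) = (2*A)*(1 + A) = 2*A*(1 + A))
b = 65 (b = 25 + 2*(-5)*(1 - 5) = 25 + 2*(-5)*(-4) = 25 + 40 = 65)
b*(I(-1*9) + 20) - 39885 = 65*((-1*9)*(5 - 1*9) + 20) - 39885 = 65*(-9*(5 - 9) + 20) - 39885 = 65*(-9*(-4) + 20) - 39885 = 65*(36 + 20) - 39885 = 65*56 - 39885 = 3640 - 39885 = -36245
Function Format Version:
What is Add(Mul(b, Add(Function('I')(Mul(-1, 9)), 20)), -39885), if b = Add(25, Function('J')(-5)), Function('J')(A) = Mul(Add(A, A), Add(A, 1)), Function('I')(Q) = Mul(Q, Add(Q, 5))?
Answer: -36245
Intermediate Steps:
Function('I')(Q) = Mul(Q, Add(5, Q))
Function('J')(A) = Mul(2, A, Add(1, A)) (Function('J')(A) = Mul(Mul(2, A), Add(1, A)) = Mul(2, A, Add(1, A)))
b = 65 (b = Add(25, Mul(2, -5, Add(1, -5))) = Add(25, Mul(2, -5, -4)) = Add(25, 40) = 65)
Add(Mul(b, Add(Function('I')(Mul(-1, 9)), 20)), -39885) = Add(Mul(65, Add(Mul(Mul(-1, 9), Add(5, Mul(-1, 9))), 20)), -39885) = Add(Mul(65, Add(Mul(-9, Add(5, -9)), 20)), -39885) = Add(Mul(65, Add(Mul(-9, -4), 20)), -39885) = Add(Mul(65, Add(36, 20)), -39885) = Add(Mul(65, 56), -39885) = Add(3640, -39885) = -36245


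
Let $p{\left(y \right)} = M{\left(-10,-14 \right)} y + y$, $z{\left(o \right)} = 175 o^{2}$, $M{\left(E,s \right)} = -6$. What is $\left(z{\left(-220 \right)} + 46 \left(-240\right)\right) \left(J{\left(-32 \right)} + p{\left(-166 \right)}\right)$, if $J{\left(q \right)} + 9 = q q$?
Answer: $15606781200$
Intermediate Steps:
$J{\left(q \right)} = -9 + q^{2}$ ($J{\left(q \right)} = -9 + q q = -9 + q^{2}$)
$p{\left(y \right)} = - 5 y$ ($p{\left(y \right)} = - 6 y + y = - 5 y$)
$\left(z{\left(-220 \right)} + 46 \left(-240\right)\right) \left(J{\left(-32 \right)} + p{\left(-166 \right)}\right) = \left(175 \left(-220\right)^{2} + 46 \left(-240\right)\right) \left(\left(-9 + \left(-32\right)^{2}\right) - -830\right) = \left(175 \cdot 48400 - 11040\right) \left(\left(-9 + 1024\right) + 830\right) = \left(8470000 - 11040\right) \left(1015 + 830\right) = 8458960 \cdot 1845 = 15606781200$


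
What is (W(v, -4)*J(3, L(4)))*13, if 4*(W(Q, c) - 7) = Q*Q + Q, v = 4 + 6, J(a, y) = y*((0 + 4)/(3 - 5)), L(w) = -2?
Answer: 1794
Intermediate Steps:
J(a, y) = -2*y (J(a, y) = y*(4/(-2)) = y*(4*(-1/2)) = y*(-2) = -2*y)
v = 10
W(Q, c) = 7 + Q/4 + Q**2/4 (W(Q, c) = 7 + (Q*Q + Q)/4 = 7 + (Q**2 + Q)/4 = 7 + (Q + Q**2)/4 = 7 + (Q/4 + Q**2/4) = 7 + Q/4 + Q**2/4)
(W(v, -4)*J(3, L(4)))*13 = ((7 + (1/4)*10 + (1/4)*10**2)*(-2*(-2)))*13 = ((7 + 5/2 + (1/4)*100)*4)*13 = ((7 + 5/2 + 25)*4)*13 = ((69/2)*4)*13 = 138*13 = 1794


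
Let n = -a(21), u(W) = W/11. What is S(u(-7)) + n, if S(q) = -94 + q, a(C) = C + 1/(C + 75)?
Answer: -122123/1056 ≈ -115.65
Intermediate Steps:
u(W) = W/11 (u(W) = W*(1/11) = W/11)
a(C) = C + 1/(75 + C)
n = -2017/96 (n = -(1 + 21² + 75*21)/(75 + 21) = -(1 + 441 + 1575)/96 = -2017/96 ≈ -21.010)
S(u(-7)) + n = (-94 + (1/11)*(-7)) - 2017/96 = (-94 - 7/11) - 2017/96 = -1041/11 - 2017/96 = -122123/1056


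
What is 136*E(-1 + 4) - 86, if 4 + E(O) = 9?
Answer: 594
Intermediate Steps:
E(O) = 5 (E(O) = -4 + 9 = 5)
136*E(-1 + 4) - 86 = 136*5 - 86 = 680 - 86 = 594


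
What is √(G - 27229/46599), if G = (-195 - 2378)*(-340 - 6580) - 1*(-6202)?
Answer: √789322040709159/6657 ≈ 4220.4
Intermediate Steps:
G = 17811362 (G = -2573*(-6920) + 6202 = 17805160 + 6202 = 17811362)
√(G - 27229/46599) = √(17811362 - 27229/46599) = √(829991630609/46599) = √789322040709159/6657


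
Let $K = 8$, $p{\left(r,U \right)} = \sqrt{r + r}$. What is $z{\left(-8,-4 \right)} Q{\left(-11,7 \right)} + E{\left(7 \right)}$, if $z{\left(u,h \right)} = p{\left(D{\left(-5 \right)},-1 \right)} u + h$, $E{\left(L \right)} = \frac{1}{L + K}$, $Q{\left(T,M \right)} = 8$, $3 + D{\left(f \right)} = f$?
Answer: $- \frac{479}{15} - 256 i \approx -31.933 - 256.0 i$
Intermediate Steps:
$D{\left(f \right)} = -3 + f$
$p{\left(r,U \right)} = \sqrt{2} \sqrt{r}$ ($p{\left(r,U \right)} = \sqrt{2 r} = \sqrt{2} \sqrt{r}$)
$E{\left(L \right)} = \frac{1}{8 + L}$ ($E{\left(L \right)} = \frac{1}{L + 8} = \frac{1}{8 + L}$)
$z{\left(u,h \right)} = h + 4 i u$ ($z{\left(u,h \right)} = \sqrt{2} \sqrt{-3 - 5} u + h = \sqrt{2} \sqrt{-8} u + h = \sqrt{2} \cdot 2 i \sqrt{2} u + h = 4 i u + h = h + 4 i u$)
$z{\left(-8,-4 \right)} Q{\left(-11,7 \right)} + E{\left(7 \right)} = \left(-4 + 4 i \left(-8\right)\right) 8 + \frac{1}{8 + 7} = \left(-4 - 32 i\right) 8 + \frac{1}{15} = \left(-32 - 256 i\right) + \frac{1}{15} = - \frac{479}{15} - 256 i$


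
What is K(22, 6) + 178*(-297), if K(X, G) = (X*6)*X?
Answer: -49962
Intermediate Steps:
K(X, G) = 6*X² (K(X, G) = (6*X)*X = 6*X²)
K(22, 6) + 178*(-297) = 6*22² + 178*(-297) = 6*484 - 52866 = 2904 - 52866 = -49962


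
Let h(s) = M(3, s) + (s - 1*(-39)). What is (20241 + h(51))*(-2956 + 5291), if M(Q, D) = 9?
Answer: 47493900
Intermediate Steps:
h(s) = 48 + s (h(s) = 9 + (s - 1*(-39)) = 9 + (s + 39) = 9 + (39 + s) = 48 + s)
(20241 + h(51))*(-2956 + 5291) = (20241 + (48 + 51))*(-2956 + 5291) = (20241 + 99)*2335 = 20340*2335 = 47493900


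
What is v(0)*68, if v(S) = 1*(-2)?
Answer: -136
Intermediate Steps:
v(S) = -2
v(0)*68 = -2*68 = -136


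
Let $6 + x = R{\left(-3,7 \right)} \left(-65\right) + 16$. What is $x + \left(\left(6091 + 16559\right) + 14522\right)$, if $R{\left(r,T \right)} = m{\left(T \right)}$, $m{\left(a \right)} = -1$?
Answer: $37247$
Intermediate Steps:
$R{\left(r,T \right)} = -1$
$x = 75$ ($x = -6 + \left(\left(-1\right) \left(-65\right) + 16\right) = -6 + \left(65 + 16\right) = -6 + 81 = 75$)
$x + \left(\left(6091 + 16559\right) + 14522\right) = 75 + \left(\left(6091 + 16559\right) + 14522\right) = 75 + \left(22650 + 14522\right) = 75 + 37172 = 37247$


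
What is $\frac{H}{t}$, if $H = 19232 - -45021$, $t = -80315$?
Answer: $- \frac{64253}{80315} \approx -0.80001$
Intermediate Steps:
$H = 64253$ ($H = 19232 + 45021 = 64253$)
$\frac{H}{t} = \frac{64253}{-80315} = 64253 \left(- \frac{1}{80315}\right) = - \frac{64253}{80315}$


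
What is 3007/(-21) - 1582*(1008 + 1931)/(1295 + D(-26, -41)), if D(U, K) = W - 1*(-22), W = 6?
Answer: -691277/189 ≈ -3657.6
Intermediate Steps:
D(U, K) = 28 (D(U, K) = 6 - 1*(-22) = 6 + 22 = 28)
3007/(-21) - 1582*(1008 + 1931)/(1295 + D(-26, -41)) = 3007/(-21) - 1582*(1008 + 1931)/(1295 + 28) = 3007*(-1/21) - 1582/(1323/2939) = -3007/21 - 1582/(1323*(1/2939)) = -3007/21 - 1582/1323/2939 = -3007/21 - 1582*2939/1323 = -3007/21 - 664214/189 = -691277/189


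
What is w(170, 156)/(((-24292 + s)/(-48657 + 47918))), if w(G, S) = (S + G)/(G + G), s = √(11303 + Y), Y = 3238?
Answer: 1463070722/50157371455 + 120457*√14541/100314742910 ≈ 0.029314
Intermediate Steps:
s = √14541 (s = √(11303 + 3238) = √14541 ≈ 120.59)
w(G, S) = (G + S)/(2*G) (w(G, S) = (G + S)/((2*G)) = (G + S)*(1/(2*G)) = (G + S)/(2*G))
w(170, 156)/(((-24292 + s)/(-48657 + 47918))) = ((½)*(170 + 156)/170)/(((-24292 + √14541)/(-48657 + 47918))) = ((½)*(1/170)*326)/(((-24292 + √14541)/(-739))) = 163/(170*(((-24292 + √14541)*(-1/739)))) = 163/(170*(24292/739 - √14541/739))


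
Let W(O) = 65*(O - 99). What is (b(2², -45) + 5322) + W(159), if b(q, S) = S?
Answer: 9177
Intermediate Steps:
W(O) = -6435 + 65*O (W(O) = 65*(-99 + O) = -6435 + 65*O)
(b(2², -45) + 5322) + W(159) = (-45 + 5322) + (-6435 + 65*159) = 5277 + (-6435 + 10335) = 5277 + 3900 = 9177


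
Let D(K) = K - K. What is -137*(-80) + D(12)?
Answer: 10960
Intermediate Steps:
D(K) = 0
-137*(-80) + D(12) = -137*(-80) + 0 = 10960 + 0 = 10960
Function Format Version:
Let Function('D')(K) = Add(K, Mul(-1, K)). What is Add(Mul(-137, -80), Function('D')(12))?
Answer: 10960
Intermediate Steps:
Function('D')(K) = 0
Add(Mul(-137, -80), Function('D')(12)) = Add(Mul(-137, -80), 0) = Add(10960, 0) = 10960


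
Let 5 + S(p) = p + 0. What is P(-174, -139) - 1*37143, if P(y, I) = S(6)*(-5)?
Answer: -37148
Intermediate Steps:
S(p) = -5 + p (S(p) = -5 + (p + 0) = -5 + p)
P(y, I) = -5 (P(y, I) = (-5 + 6)*(-5) = 1*(-5) = -5)
P(-174, -139) - 1*37143 = -5 - 1*37143 = -5 - 37143 = -37148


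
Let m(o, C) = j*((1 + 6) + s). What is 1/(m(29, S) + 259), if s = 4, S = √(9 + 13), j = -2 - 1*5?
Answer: 1/182 ≈ 0.0054945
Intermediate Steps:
j = -7 (j = -2 - 5 = -7)
S = √22 ≈ 4.6904
m(o, C) = -77 (m(o, C) = -7*((1 + 6) + 4) = -7*(7 + 4) = -7*11 = -77)
1/(m(29, S) + 259) = 1/(-77 + 259) = 1/182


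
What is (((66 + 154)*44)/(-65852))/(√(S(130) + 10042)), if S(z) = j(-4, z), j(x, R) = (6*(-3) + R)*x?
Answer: -1210*√1066/26324337 ≈ -0.0015007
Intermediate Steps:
j(x, R) = x*(-18 + R) (j(x, R) = (-18 + R)*x = x*(-18 + R))
S(z) = 72 - 4*z (S(z) = -4*(-18 + z) = 72 - 4*z)
(((66 + 154)*44)/(-65852))/(√(S(130) + 10042)) = (((66 + 154)*44)/(-65852))/(√((72 - 4*130) + 10042)) = ((220*44)*(-1/65852))/(√((72 - 520) + 10042)) = (9680*(-1/65852))/(√(-448 + 10042)) = -2420*√1066/3198/16463 = -1210*√1066/26324337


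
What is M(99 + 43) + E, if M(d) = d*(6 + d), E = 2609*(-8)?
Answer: 144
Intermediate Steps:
E = -20872
M(99 + 43) + E = (99 + 43)*(6 + (99 + 43)) - 20872 = 142*(6 + 142) - 20872 = 142*148 - 20872 = 21016 - 20872 = 144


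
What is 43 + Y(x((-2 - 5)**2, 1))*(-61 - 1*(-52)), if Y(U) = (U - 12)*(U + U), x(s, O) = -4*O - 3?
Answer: -2351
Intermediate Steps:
x(s, O) = -3 - 4*O
Y(U) = 2*U*(-12 + U) (Y(U) = (-12 + U)*(2*U) = 2*U*(-12 + U))
43 + Y(x((-2 - 5)**2, 1))*(-61 - 1*(-52)) = 43 + (2*(-3 - 4*1)*(-12 + (-3 - 4*1)))*(-61 - 1*(-52)) = 43 + (2*(-3 - 4)*(-12 + (-3 - 4)))*(-61 + 52) = 43 + (2*(-7)*(-12 - 7))*(-9) = 43 + (2*(-7)*(-19))*(-9) = 43 + 266*(-9) = 43 - 2394 = -2351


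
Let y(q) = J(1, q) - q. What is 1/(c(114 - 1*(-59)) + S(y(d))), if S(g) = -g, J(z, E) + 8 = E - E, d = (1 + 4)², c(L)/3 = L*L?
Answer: 1/89820 ≈ 1.1133e-5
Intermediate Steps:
c(L) = 3*L² (c(L) = 3*(L*L) = 3*L²)
d = 25 (d = 5² = 25)
J(z, E) = -8 (J(z, E) = -8 + (E - E) = -8 + 0 = -8)
y(q) = -8 - q
1/(c(114 - 1*(-59)) + S(y(d))) = 1/(3*(114 - 1*(-59))² - (-8 - 1*25)) = 1/(3*(114 + 59)² - (-8 - 25)) = 1/(3*173² - 1*(-33)) = 1/(3*29929 + 33) = 1/(89787 + 33) = 1/89820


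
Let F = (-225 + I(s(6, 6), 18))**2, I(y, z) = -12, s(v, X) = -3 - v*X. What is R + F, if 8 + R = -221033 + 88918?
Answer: -75954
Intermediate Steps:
s(v, X) = -3 - X*v
F = 56169 (F = (-225 - 12)**2 = (-237)**2 = 56169)
R = -132123 (R = -8 + (-221033 + 88918) = -8 - 132115 = -132123)
R + F = -132123 + 56169 = -75954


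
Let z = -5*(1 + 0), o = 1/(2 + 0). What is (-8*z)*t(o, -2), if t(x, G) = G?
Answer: -80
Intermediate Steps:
o = ½ (o = 1/2 = ½ ≈ 0.50000)
z = -5 (z = -5*1 = -5)
(-8*z)*t(o, -2) = -8*(-5)*(-2) = 40*(-2) = -80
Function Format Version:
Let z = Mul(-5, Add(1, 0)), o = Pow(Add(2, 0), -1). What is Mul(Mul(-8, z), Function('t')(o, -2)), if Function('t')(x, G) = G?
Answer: -80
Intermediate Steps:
o = Rational(1, 2) (o = Pow(2, -1) = Rational(1, 2) ≈ 0.50000)
z = -5 (z = Mul(-5, 1) = -5)
Mul(Mul(-8, z), Function('t')(o, -2)) = Mul(Mul(-8, -5), -2) = Mul(40, -2) = -80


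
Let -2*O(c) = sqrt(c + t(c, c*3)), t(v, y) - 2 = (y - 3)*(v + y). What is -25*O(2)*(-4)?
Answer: -100*sqrt(7) ≈ -264.58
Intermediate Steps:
t(v, y) = 2 + (-3 + y)*(v + y) (t(v, y) = 2 + (y - 3)*(v + y) = 2 + (-3 + y)*(v + y))
O(c) = -sqrt(2 - 11*c + 12*c**2)/2 (O(c) = -sqrt(c + (2 + (c*3)**2 - 3*c - 3*c*3 + c*(c*3)))/2 = -sqrt(c + (2 + (3*c)**2 - 3*c - 9*c + c*(3*c)))/2 = -sqrt(c + (2 + 9*c**2 - 3*c - 9*c + 3*c**2))/2 = -sqrt(c + (2 - 12*c + 12*c**2))/2 = -sqrt(2 - 11*c + 12*c**2)/2)
-25*O(2)*(-4) = -(-25)*sqrt(2 - 11*2 + 12*2**2)/2*(-4) = -(-25)*sqrt(2 - 22 + 12*4)/2*(-4) = -(-25)*sqrt(2 - 22 + 48)/2*(-4) = -(-25)*sqrt(28)/2*(-4) = -(-25)*2*sqrt(7)/2*(-4) = -(-25)*sqrt(7)*(-4) = (25*sqrt(7))*(-4) = -100*sqrt(7)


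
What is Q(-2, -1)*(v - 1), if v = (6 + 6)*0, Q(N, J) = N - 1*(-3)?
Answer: -1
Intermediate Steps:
Q(N, J) = 3 + N (Q(N, J) = N + 3 = 3 + N)
v = 0 (v = 12*0 = 0)
Q(-2, -1)*(v - 1) = (3 - 2)*(0 - 1) = 1*(-1) = -1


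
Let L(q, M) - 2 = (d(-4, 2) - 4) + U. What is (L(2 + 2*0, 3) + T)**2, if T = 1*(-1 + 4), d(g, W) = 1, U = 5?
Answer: 49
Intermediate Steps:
T = 3 (T = 1*3 = 3)
L(q, M) = 4 (L(q, M) = 2 + ((1 - 4) + 5) = 2 + (-3 + 5) = 2 + 2 = 4)
(L(2 + 2*0, 3) + T)**2 = (4 + 3)**2 = 7**2 = 49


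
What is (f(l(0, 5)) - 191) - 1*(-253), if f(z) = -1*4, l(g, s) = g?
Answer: 58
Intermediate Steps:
f(z) = -4
(f(l(0, 5)) - 191) - 1*(-253) = (-4 - 191) - 1*(-253) = -195 + 253 = 58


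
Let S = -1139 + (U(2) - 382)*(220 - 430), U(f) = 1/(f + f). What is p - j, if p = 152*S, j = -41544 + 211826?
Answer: 11842050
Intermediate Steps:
U(f) = 1/(2*f)
S = 158057/2 (S = -1139 + ((1/2)/2 - 382)*(220 - 430) = -1139 + ((1/2)*(1/2) - 382)*(-210) = -1139 + (1/4 - 382)*(-210) = -1139 - 1527/4*(-210) = -1139 + 160335/2 = 158057/2 ≈ 79029.)
j = 170282
p = 12012332 (p = 152*(158057/2) = 12012332)
p - j = 12012332 - 1*170282 = 12012332 - 170282 = 11842050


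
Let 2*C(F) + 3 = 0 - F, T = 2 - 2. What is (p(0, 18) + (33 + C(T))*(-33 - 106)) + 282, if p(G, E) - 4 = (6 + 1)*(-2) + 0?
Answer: -8213/2 ≈ -4106.5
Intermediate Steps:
T = 0
C(F) = -3/2 - F/2 (C(F) = -3/2 + (0 - F)/2 = -3/2 + (-F)/2 = -3/2 - F/2)
p(G, E) = -10 (p(G, E) = 4 + ((6 + 1)*(-2) + 0) = 4 + (7*(-2) + 0) = 4 + (-14 + 0) = 4 - 14 = -10)
(p(0, 18) + (33 + C(T))*(-33 - 106)) + 282 = (-10 + (33 + (-3/2 - 1/2*0))*(-33 - 106)) + 282 = (-10 + (33 + (-3/2 + 0))*(-139)) + 282 = (-10 + (33 - 3/2)*(-139)) + 282 = (-10 + (63/2)*(-139)) + 282 = (-10 - 8757/2) + 282 = -8777/2 + 282 = -8213/2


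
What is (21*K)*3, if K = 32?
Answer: 2016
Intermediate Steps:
(21*K)*3 = (21*32)*3 = 672*3 = 2016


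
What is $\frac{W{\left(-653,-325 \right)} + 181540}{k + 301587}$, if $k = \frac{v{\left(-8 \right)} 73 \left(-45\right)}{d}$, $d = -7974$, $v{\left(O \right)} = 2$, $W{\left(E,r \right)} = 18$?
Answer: $\frac{40215097}{66801703} \approx 0.60201$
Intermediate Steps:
$k = \frac{365}{443}$ ($k = \frac{2 \cdot 73 \left(-45\right)}{-7974} = 146 \left(-45\right) \left(- \frac{1}{7974}\right) = \left(-6570\right) \left(- \frac{1}{7974}\right) = \frac{365}{443} \approx 0.82393$)
$\frac{W{\left(-653,-325 \right)} + 181540}{k + 301587} = \frac{18 + 181540}{\frac{365}{443} + 301587} = \frac{181558}{\frac{133603406}{443}} = 181558 \cdot \frac{443}{133603406} = \frac{40215097}{66801703}$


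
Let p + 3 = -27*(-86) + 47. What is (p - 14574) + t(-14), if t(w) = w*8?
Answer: -12320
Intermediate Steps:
t(w) = 8*w
p = 2366 (p = -3 + (-27*(-86) + 47) = -3 + (2322 + 47) = -3 + 2369 = 2366)
(p - 14574) + t(-14) = (2366 - 14574) + 8*(-14) = -12208 - 112 = -12320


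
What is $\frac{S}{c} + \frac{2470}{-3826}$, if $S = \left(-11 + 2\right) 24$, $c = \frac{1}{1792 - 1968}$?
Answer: $\frac{72723373}{1913} \approx 38015.0$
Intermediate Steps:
$c = - \frac{1}{176}$ ($c = \frac{1}{-176} = - \frac{1}{176} \approx -0.0056818$)
$S = -216$ ($S = \left(-9\right) 24 = -216$)
$\frac{S}{c} + \frac{2470}{-3826} = - \frac{216}{- \frac{1}{176}} + \frac{2470}{-3826} = \left(-216\right) \left(-176\right) + 2470 \left(- \frac{1}{3826}\right) = 38016 - \frac{1235}{1913} = \frac{72723373}{1913}$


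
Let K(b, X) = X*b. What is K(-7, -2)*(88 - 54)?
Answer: 476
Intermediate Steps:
K(-7, -2)*(88 - 54) = (-2*(-7))*(88 - 54) = 14*34 = 476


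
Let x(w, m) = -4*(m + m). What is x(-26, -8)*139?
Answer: 8896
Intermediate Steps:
x(w, m) = -8*m
x(-26, -8)*139 = -8*(-8)*139 = 64*139 = 8896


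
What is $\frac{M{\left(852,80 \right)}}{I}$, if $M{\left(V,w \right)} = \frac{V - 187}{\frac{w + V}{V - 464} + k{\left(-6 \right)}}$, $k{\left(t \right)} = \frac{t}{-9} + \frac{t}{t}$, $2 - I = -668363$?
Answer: $\frac{38703}{158268832} \approx 0.00024454$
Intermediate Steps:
$I = 668365$ ($I = 2 - -668363 = 2 + 668363 = 668365$)
$k{\left(t \right)} = 1 - \frac{t}{9}$ ($k{\left(t \right)} = t \left(- \frac{1}{9}\right) + 1 = - \frac{t}{9} + 1 = 1 - \frac{t}{9}$)
$M{\left(V,w \right)} = \frac{-187 + V}{\frac{5}{3} + \frac{V + w}{-464 + V}}$ ($M{\left(V,w \right)} = \frac{V - 187}{\frac{w + V}{V - 464} + \left(1 - - \frac{2}{3}\right)} = \frac{-187 + V}{\frac{V + w}{-464 + V} + \left(1 + \frac{2}{3}\right)} = \frac{-187 + V}{\frac{V + w}{-464 + V} + \frac{5}{3}} = \frac{-187 + V}{\frac{5}{3} + \frac{V + w}{-464 + V}}$)
$\frac{M{\left(852,80 \right)}}{I} = \frac{3 \frac{1}{-2320 + 3 \cdot 80 + 8 \cdot 852} \left(86768 + 852^{2} - 554652\right)}{668365} = \frac{3 \left(86768 + 725904 - 554652\right)}{-2320 + 240 + 6816} \cdot \frac{1}{668365} = 3 \cdot \frac{1}{4736} \cdot 258020 \cdot \frac{1}{668365} = \frac{193515}{1184} \cdot \frac{1}{668365} = \frac{38703}{158268832}$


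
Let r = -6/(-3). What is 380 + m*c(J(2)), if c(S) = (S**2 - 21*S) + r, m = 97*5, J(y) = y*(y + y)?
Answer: -49090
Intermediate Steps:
J(y) = 2*y**2 (J(y) = y*(2*y) = 2*y**2)
r = 2 (r = -6*(-1/3) = 2)
m = 485
c(S) = 2 + S**2 - 21*S (c(S) = (S**2 - 21*S) + 2 = 2 + S**2 - 21*S)
380 + m*c(J(2)) = 380 + 485*(2 + (2*2**2)**2 - 42*2**2) = 380 + 485*(2 + (2*4)**2 - 42*4) = 380 + 485*(2 + 8**2 - 21*8) = 380 + 485*(2 + 64 - 168) = 380 + 485*(-102) = 380 - 49470 = -49090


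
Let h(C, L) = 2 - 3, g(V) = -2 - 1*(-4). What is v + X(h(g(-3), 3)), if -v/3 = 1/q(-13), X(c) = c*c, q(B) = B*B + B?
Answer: 51/52 ≈ 0.98077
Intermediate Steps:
q(B) = B + B**2 (q(B) = B**2 + B = B + B**2)
g(V) = 2 (g(V) = -2 + 4 = 2)
h(C, L) = -1
X(c) = c**2
v = -1/52 (v = -3*(-1/(13*(1 - 13))) = -3/((-13*(-12))) = -3/156 = -3*1/156 = -1/52 ≈ -0.019231)
v + X(h(g(-3), 3)) = -1/52 + (-1)**2 = -1/52 + 1 = 51/52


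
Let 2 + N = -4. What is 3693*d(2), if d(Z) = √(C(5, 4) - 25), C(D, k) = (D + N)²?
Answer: 7386*I*√6 ≈ 18092.0*I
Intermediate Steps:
N = -6 (N = -2 - 4 = -6)
C(D, k) = (-6 + D)² (C(D, k) = (D - 6)² = (-6 + D)²)
d(Z) = 2*I*√6 (d(Z) = √((-6 + 5)² - 25) = √((-1)² - 25) = √(1 - 25) = √(-24) = 2*I*√6)
3693*d(2) = 3693*(2*I*√6) = 7386*I*√6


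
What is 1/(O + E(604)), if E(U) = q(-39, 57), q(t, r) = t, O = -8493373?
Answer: -1/8493412 ≈ -1.1774e-7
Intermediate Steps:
E(U) = -39
1/(O + E(604)) = 1/(-8493373 - 39) = 1/(-8493412) = -1/8493412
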